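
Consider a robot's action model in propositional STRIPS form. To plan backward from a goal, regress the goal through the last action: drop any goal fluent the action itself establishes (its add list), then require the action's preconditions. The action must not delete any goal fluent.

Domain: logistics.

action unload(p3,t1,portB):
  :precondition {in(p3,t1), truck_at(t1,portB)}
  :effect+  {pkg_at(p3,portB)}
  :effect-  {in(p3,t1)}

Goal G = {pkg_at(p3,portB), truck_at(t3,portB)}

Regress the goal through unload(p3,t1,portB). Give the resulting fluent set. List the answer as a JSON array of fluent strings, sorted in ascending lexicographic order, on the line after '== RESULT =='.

Compute (G \ add) ∪ pre:
  G ∩ del = {}  (empty — regression defined)
  G \ add = {pkg_at(p3,portB), truck_at(t3,portB)} \ {pkg_at(p3,portB)} = {truck_at(t3,portB)}
  ∪ pre   = {truck_at(t3,portB)} ∪ {in(p3,t1), truck_at(t1,portB)}
          = {in(p3,t1), truck_at(t1,portB), truck_at(t3,portB)}

== RESULT ==
["in(p3,t1)", "truck_at(t1,portB)", "truck_at(t3,portB)"]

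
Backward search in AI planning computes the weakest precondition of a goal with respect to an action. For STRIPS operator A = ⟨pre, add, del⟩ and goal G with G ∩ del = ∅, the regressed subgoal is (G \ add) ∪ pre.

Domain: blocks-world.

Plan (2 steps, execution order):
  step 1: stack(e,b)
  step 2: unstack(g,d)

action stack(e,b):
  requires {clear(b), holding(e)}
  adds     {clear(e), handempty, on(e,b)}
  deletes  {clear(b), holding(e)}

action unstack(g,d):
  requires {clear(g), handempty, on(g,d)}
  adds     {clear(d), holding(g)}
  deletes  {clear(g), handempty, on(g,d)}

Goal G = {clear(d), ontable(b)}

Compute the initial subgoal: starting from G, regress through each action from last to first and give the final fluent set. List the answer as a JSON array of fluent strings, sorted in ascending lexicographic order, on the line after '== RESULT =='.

Work backward from the goal:
  through step 2 (unstack(g,d)): drop {clear(d)}, keep {ontable(b)}, require {clear(g), handempty, on(g,d)}
    → {clear(g), handempty, on(g,d), ontable(b)}
  through step 1 (stack(e,b)): drop {handempty}, keep {clear(g), on(g,d), ontable(b)}, require {clear(b), holding(e)}
    → {clear(b), clear(g), holding(e), on(g,d), ontable(b)}

== RESULT ==
["clear(b)", "clear(g)", "holding(e)", "on(g,d)", "ontable(b)"]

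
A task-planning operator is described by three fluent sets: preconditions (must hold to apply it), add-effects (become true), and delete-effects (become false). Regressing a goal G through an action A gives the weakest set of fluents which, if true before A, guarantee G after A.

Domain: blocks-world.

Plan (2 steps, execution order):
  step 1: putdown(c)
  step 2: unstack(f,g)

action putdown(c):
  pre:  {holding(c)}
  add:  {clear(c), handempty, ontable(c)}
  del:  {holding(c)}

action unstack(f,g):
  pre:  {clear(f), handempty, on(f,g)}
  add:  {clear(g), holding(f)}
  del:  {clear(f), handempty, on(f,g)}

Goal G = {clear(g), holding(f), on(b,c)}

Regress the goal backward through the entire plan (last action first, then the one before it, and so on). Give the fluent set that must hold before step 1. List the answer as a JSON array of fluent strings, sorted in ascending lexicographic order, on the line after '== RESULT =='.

Work backward from the goal:
  through step 2 (unstack(f,g)): drop {clear(g), holding(f)}, keep {on(b,c)}, require {clear(f), handempty, on(f,g)}
    → {clear(f), handempty, on(b,c), on(f,g)}
  through step 1 (putdown(c)): drop {handempty}, keep {clear(f), on(b,c), on(f,g)}, require {holding(c)}
    → {clear(f), holding(c), on(b,c), on(f,g)}

== RESULT ==
["clear(f)", "holding(c)", "on(b,c)", "on(f,g)"]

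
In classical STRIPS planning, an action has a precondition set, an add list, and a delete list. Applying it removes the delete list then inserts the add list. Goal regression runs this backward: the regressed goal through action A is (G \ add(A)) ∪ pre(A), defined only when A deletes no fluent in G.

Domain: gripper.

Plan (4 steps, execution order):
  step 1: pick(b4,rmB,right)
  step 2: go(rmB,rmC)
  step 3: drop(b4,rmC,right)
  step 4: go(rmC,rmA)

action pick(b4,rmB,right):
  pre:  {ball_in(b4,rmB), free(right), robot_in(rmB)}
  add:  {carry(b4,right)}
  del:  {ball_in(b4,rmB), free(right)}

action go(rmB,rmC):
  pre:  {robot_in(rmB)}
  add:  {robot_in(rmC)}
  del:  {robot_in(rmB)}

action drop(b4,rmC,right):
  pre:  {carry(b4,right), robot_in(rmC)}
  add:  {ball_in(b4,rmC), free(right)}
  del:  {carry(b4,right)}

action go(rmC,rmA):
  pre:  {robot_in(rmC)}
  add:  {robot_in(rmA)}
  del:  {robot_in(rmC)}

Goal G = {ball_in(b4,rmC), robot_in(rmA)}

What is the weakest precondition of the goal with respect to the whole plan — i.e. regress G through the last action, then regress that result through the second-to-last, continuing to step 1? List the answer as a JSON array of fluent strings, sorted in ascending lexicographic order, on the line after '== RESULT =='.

Regress step by step:
  through step 4 (go(rmC,rmA)): drop {robot_in(rmA)}, keep {ball_in(b4,rmC)}, require {robot_in(rmC)}
    → {ball_in(b4,rmC), robot_in(rmC)}
  through step 3 (drop(b4,rmC,right)): drop {ball_in(b4,rmC)}, keep {robot_in(rmC)}, require {carry(b4,right), robot_in(rmC)}
    → {carry(b4,right), robot_in(rmC)}
  through step 2 (go(rmB,rmC)): drop {robot_in(rmC)}, keep {carry(b4,right)}, require {robot_in(rmB)}
    → {carry(b4,right), robot_in(rmB)}
  through step 1 (pick(b4,rmB,right)): drop {carry(b4,right)}, keep {robot_in(rmB)}, require {ball_in(b4,rmB), free(right), robot_in(rmB)}
    → {ball_in(b4,rmB), free(right), robot_in(rmB)}

== RESULT ==
["ball_in(b4,rmB)", "free(right)", "robot_in(rmB)"]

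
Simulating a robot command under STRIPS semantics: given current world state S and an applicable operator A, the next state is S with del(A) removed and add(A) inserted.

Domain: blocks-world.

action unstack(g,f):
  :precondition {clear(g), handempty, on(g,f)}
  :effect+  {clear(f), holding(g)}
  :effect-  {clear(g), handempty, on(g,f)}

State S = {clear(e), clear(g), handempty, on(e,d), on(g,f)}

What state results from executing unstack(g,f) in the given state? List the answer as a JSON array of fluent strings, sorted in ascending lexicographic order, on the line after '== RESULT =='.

Progress:
  pre ⊆ S: {clear(g), handempty, on(g,f)} ⊆ S  — applicable
  S \ del = {clear(e), on(e,d)}
  ∪ add   = {clear(e), clear(f), holding(g), on(e,d)}

== RESULT ==
["clear(e)", "clear(f)", "holding(g)", "on(e,d)"]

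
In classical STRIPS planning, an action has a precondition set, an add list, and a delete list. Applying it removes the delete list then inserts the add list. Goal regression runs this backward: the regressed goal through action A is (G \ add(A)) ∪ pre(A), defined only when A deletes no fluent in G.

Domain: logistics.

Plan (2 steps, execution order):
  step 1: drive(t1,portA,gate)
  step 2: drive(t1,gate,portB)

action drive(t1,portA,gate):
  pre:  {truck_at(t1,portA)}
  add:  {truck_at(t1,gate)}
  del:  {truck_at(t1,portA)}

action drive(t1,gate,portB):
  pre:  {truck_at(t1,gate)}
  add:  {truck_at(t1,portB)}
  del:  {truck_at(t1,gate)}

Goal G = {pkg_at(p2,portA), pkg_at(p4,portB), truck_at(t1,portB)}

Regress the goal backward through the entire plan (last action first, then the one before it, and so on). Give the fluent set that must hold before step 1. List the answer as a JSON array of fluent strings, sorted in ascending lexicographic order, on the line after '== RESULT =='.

Regress step by step:
  through step 2 (drive(t1,gate,portB)): drop {truck_at(t1,portB)}, keep {pkg_at(p2,portA), pkg_at(p4,portB)}, require {truck_at(t1,gate)}
    → {pkg_at(p2,portA), pkg_at(p4,portB), truck_at(t1,gate)}
  through step 1 (drive(t1,portA,gate)): drop {truck_at(t1,gate)}, keep {pkg_at(p2,portA), pkg_at(p4,portB)}, require {truck_at(t1,portA)}
    → {pkg_at(p2,portA), pkg_at(p4,portB), truck_at(t1,portA)}

== RESULT ==
["pkg_at(p2,portA)", "pkg_at(p4,portB)", "truck_at(t1,portA)"]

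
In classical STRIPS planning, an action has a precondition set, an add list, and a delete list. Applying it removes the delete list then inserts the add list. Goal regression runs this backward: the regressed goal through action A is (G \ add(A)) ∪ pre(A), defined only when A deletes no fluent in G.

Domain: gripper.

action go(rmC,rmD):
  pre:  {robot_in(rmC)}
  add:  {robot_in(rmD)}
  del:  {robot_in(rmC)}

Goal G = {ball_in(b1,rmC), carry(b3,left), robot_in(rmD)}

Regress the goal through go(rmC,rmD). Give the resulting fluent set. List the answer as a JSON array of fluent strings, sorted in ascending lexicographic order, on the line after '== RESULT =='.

Compute (G \ add) ∪ pre:
  G ∩ del = {}  (empty — regression defined)
  G \ add = {ball_in(b1,rmC), carry(b3,left), robot_in(rmD)} \ {robot_in(rmD)} = {ball_in(b1,rmC), carry(b3,left)}
  ∪ pre   = {ball_in(b1,rmC), carry(b3,left)} ∪ {robot_in(rmC)}
          = {ball_in(b1,rmC), carry(b3,left), robot_in(rmC)}

== RESULT ==
["ball_in(b1,rmC)", "carry(b3,left)", "robot_in(rmC)"]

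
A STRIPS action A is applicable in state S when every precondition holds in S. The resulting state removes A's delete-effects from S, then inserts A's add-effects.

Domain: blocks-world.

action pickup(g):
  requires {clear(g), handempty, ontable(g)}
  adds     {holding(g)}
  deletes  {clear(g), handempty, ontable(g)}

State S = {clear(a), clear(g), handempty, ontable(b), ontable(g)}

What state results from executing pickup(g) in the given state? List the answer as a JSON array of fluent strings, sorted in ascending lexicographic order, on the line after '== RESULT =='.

Progress:
  pre ⊆ S: {clear(g), handempty, ontable(g)} ⊆ S  — applicable
  S \ del = {clear(a), ontable(b)}
  ∪ add   = {clear(a), holding(g), ontable(b)}

== RESULT ==
["clear(a)", "holding(g)", "ontable(b)"]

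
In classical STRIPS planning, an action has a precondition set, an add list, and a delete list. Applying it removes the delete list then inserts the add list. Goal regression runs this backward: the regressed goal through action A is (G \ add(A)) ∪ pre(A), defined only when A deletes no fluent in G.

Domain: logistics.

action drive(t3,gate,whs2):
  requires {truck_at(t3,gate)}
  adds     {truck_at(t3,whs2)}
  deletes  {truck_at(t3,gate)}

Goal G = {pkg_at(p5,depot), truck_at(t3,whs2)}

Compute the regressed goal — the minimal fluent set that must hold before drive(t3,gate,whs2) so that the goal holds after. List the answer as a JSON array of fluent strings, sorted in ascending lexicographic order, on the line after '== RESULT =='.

Regress:
  G ∩ del = {}  (empty — regression defined)
  G \ add = {pkg_at(p5,depot), truck_at(t3,whs2)} \ {truck_at(t3,whs2)} = {pkg_at(p5,depot)}
  ∪ pre   = {pkg_at(p5,depot)} ∪ {truck_at(t3,gate)}
          = {pkg_at(p5,depot), truck_at(t3,gate)}

== RESULT ==
["pkg_at(p5,depot)", "truck_at(t3,gate)"]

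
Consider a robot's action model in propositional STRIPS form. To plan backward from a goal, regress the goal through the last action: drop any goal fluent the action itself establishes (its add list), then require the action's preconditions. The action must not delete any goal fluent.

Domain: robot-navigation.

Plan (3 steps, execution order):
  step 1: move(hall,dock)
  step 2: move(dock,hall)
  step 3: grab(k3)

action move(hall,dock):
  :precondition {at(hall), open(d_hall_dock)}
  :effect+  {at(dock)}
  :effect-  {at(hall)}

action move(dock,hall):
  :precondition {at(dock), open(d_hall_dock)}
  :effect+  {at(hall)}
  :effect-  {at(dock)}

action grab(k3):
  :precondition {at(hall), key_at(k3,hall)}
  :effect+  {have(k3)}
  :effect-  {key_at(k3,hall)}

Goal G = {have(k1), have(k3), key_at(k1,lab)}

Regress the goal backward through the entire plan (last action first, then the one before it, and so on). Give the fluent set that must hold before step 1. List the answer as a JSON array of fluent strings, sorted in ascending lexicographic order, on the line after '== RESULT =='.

Work backward from the goal:
  through step 3 (grab(k3)): drop {have(k3)}, keep {have(k1), key_at(k1,lab)}, require {at(hall), key_at(k3,hall)}
    → {at(hall), have(k1), key_at(k1,lab), key_at(k3,hall)}
  through step 2 (move(dock,hall)): drop {at(hall)}, keep {have(k1), key_at(k1,lab), key_at(k3,hall)}, require {at(dock), open(d_hall_dock)}
    → {at(dock), have(k1), key_at(k1,lab), key_at(k3,hall), open(d_hall_dock)}
  through step 1 (move(hall,dock)): drop {at(dock)}, keep {have(k1), key_at(k1,lab), key_at(k3,hall), open(d_hall_dock)}, require {at(hall), open(d_hall_dock)}
    → {at(hall), have(k1), key_at(k1,lab), key_at(k3,hall), open(d_hall_dock)}

== RESULT ==
["at(hall)", "have(k1)", "key_at(k1,lab)", "key_at(k3,hall)", "open(d_hall_dock)"]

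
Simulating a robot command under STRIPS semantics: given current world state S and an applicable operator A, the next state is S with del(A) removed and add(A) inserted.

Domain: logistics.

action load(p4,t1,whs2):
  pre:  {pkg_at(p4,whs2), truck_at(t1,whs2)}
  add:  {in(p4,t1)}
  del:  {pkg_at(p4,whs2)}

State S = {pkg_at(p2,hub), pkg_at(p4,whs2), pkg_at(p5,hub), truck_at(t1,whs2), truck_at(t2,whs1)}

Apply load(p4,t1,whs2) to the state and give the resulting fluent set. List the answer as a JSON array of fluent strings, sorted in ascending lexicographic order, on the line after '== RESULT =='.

Progress:
  pre ⊆ S: {pkg_at(p4,whs2), truck_at(t1,whs2)} ⊆ S  — applicable
  S \ del = {pkg_at(p2,hub), pkg_at(p5,hub), truck_at(t1,whs2), truck_at(t2,whs1)}
  ∪ add   = {in(p4,t1), pkg_at(p2,hub), pkg_at(p5,hub), truck_at(t1,whs2), truck_at(t2,whs1)}

== RESULT ==
["in(p4,t1)", "pkg_at(p2,hub)", "pkg_at(p5,hub)", "truck_at(t1,whs2)", "truck_at(t2,whs1)"]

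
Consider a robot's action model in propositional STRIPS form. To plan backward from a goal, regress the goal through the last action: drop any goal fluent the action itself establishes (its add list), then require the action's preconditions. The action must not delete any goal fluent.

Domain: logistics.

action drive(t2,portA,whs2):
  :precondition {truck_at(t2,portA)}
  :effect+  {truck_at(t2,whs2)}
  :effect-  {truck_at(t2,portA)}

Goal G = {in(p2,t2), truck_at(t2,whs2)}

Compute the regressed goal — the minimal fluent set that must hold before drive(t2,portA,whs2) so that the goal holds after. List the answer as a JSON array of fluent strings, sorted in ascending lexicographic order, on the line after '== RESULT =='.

Compute (G \ add) ∪ pre:
  G ∩ del = {}  (empty — regression defined)
  G \ add = {in(p2,t2), truck_at(t2,whs2)} \ {truck_at(t2,whs2)} = {in(p2,t2)}
  ∪ pre   = {in(p2,t2)} ∪ {truck_at(t2,portA)}
          = {in(p2,t2), truck_at(t2,portA)}

== RESULT ==
["in(p2,t2)", "truck_at(t2,portA)"]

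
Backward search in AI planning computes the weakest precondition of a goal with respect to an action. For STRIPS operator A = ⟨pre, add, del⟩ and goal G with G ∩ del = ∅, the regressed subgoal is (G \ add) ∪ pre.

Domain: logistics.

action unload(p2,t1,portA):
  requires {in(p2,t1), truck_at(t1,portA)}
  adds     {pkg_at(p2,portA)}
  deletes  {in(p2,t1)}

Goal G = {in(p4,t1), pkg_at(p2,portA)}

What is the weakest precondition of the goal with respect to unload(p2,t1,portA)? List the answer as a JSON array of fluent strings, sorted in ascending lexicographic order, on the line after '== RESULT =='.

Compute (G \ add) ∪ pre:
  G ∩ del = {}  (empty — regression defined)
  G \ add = {in(p4,t1), pkg_at(p2,portA)} \ {pkg_at(p2,portA)} = {in(p4,t1)}
  ∪ pre   = {in(p4,t1)} ∪ {in(p2,t1), truck_at(t1,portA)}
          = {in(p2,t1), in(p4,t1), truck_at(t1,portA)}

== RESULT ==
["in(p2,t1)", "in(p4,t1)", "truck_at(t1,portA)"]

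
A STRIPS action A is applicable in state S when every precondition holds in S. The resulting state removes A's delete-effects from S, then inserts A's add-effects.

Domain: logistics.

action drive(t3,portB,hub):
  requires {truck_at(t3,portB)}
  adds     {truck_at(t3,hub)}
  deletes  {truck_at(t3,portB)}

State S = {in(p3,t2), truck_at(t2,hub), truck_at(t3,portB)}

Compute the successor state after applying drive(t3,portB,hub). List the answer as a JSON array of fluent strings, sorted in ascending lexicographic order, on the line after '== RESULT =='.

Progress:
  pre ⊆ S: {truck_at(t3,portB)} ⊆ S  — applicable
  S \ del = {in(p3,t2), truck_at(t2,hub)}
  ∪ add   = {in(p3,t2), truck_at(t2,hub), truck_at(t3,hub)}

== RESULT ==
["in(p3,t2)", "truck_at(t2,hub)", "truck_at(t3,hub)"]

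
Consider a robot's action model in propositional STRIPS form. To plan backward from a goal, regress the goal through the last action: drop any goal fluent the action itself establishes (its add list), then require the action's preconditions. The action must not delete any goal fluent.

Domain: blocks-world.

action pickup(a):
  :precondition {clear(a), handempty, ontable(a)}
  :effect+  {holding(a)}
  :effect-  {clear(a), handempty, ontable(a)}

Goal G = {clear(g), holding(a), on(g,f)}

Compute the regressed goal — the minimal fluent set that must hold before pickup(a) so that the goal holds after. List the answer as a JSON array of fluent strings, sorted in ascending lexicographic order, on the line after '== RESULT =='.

Regress:
  G ∩ del = {}  (empty — regression defined)
  G \ add = {clear(g), holding(a), on(g,f)} \ {holding(a)} = {clear(g), on(g,f)}
  ∪ pre   = {clear(g), on(g,f)} ∪ {clear(a), handempty, ontable(a)}
          = {clear(a), clear(g), handempty, on(g,f), ontable(a)}

== RESULT ==
["clear(a)", "clear(g)", "handempty", "on(g,f)", "ontable(a)"]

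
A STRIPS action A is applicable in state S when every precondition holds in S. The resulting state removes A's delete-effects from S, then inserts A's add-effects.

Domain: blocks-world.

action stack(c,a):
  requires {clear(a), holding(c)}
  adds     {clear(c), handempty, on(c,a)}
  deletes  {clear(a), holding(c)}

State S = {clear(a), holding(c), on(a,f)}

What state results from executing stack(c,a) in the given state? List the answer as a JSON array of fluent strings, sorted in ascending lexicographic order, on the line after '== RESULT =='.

Progress:
  pre ⊆ S: {clear(a), holding(c)} ⊆ S  — applicable
  S \ del = {on(a,f)}
  ∪ add   = {clear(c), handempty, on(a,f), on(c,a)}

== RESULT ==
["clear(c)", "handempty", "on(a,f)", "on(c,a)"]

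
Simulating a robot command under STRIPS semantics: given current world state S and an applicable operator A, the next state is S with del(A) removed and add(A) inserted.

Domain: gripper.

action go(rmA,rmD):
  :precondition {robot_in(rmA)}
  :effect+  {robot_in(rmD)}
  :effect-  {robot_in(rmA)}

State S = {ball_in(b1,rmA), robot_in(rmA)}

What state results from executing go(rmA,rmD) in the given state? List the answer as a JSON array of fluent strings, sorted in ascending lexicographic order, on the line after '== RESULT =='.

Progress:
  pre ⊆ S: {robot_in(rmA)} ⊆ S  — applicable
  S \ del = {ball_in(b1,rmA)}
  ∪ add   = {ball_in(b1,rmA), robot_in(rmD)}

== RESULT ==
["ball_in(b1,rmA)", "robot_in(rmD)"]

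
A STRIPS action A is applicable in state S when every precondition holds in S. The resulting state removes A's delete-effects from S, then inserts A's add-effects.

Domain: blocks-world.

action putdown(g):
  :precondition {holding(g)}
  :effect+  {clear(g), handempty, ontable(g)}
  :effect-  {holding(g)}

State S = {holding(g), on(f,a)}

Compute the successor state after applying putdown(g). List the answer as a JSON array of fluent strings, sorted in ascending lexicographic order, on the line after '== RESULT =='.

Compute (S \ del) ∪ add:
  pre ⊆ S: {holding(g)} ⊆ S  — applicable
  S \ del = {on(f,a)}
  ∪ add   = {clear(g), handempty, on(f,a), ontable(g)}

== RESULT ==
["clear(g)", "handempty", "on(f,a)", "ontable(g)"]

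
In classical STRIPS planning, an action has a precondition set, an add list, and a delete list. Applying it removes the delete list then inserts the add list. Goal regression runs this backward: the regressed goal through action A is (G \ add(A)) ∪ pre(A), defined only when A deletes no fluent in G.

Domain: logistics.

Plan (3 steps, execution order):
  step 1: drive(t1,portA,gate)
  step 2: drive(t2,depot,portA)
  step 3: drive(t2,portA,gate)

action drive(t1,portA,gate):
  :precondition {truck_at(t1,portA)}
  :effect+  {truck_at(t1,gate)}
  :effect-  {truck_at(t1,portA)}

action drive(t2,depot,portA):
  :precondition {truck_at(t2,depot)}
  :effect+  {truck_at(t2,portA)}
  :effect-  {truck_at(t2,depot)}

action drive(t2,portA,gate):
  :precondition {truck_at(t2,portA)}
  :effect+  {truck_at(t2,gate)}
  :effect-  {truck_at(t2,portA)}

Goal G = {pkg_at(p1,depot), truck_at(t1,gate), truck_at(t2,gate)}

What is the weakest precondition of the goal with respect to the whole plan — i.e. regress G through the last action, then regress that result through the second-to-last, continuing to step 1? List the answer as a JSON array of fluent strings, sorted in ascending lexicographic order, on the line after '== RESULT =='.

Regress step by step:
  through step 3 (drive(t2,portA,gate)): drop {truck_at(t2,gate)}, keep {pkg_at(p1,depot), truck_at(t1,gate)}, require {truck_at(t2,portA)}
    → {pkg_at(p1,depot), truck_at(t1,gate), truck_at(t2,portA)}
  through step 2 (drive(t2,depot,portA)): drop {truck_at(t2,portA)}, keep {pkg_at(p1,depot), truck_at(t1,gate)}, require {truck_at(t2,depot)}
    → {pkg_at(p1,depot), truck_at(t1,gate), truck_at(t2,depot)}
  through step 1 (drive(t1,portA,gate)): drop {truck_at(t1,gate)}, keep {pkg_at(p1,depot), truck_at(t2,depot)}, require {truck_at(t1,portA)}
    → {pkg_at(p1,depot), truck_at(t1,portA), truck_at(t2,depot)}

== RESULT ==
["pkg_at(p1,depot)", "truck_at(t1,portA)", "truck_at(t2,depot)"]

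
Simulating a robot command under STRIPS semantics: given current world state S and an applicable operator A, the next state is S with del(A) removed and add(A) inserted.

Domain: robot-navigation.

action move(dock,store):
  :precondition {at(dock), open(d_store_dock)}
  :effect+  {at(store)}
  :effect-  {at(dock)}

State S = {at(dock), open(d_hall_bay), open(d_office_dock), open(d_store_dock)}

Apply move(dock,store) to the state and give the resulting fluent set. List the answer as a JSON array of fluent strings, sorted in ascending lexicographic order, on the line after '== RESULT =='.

Compute (S \ del) ∪ add:
  pre ⊆ S: {at(dock), open(d_store_dock)} ⊆ S  — applicable
  S \ del = {open(d_hall_bay), open(d_office_dock), open(d_store_dock)}
  ∪ add   = {at(store), open(d_hall_bay), open(d_office_dock), open(d_store_dock)}

== RESULT ==
["at(store)", "open(d_hall_bay)", "open(d_office_dock)", "open(d_store_dock)"]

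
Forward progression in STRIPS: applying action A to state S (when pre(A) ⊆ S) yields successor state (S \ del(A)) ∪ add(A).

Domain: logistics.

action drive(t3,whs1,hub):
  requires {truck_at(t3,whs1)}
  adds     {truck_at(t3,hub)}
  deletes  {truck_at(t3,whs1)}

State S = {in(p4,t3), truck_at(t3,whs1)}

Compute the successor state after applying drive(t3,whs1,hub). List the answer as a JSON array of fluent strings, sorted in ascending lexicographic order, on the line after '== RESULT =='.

Compute (S \ del) ∪ add:
  pre ⊆ S: {truck_at(t3,whs1)} ⊆ S  — applicable
  S \ del = {in(p4,t3)}
  ∪ add   = {in(p4,t3), truck_at(t3,hub)}

== RESULT ==
["in(p4,t3)", "truck_at(t3,hub)"]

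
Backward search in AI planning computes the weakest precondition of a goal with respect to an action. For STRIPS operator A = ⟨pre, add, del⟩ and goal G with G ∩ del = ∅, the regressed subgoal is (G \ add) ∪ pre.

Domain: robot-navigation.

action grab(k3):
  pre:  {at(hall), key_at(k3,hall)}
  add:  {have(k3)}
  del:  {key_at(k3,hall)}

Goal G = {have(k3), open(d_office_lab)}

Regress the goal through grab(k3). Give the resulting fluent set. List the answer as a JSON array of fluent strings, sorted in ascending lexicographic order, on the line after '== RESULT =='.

Regress:
  G ∩ del = {}  (empty — regression defined)
  G \ add = {have(k3), open(d_office_lab)} \ {have(k3)} = {open(d_office_lab)}
  ∪ pre   = {open(d_office_lab)} ∪ {at(hall), key_at(k3,hall)}
          = {at(hall), key_at(k3,hall), open(d_office_lab)}

== RESULT ==
["at(hall)", "key_at(k3,hall)", "open(d_office_lab)"]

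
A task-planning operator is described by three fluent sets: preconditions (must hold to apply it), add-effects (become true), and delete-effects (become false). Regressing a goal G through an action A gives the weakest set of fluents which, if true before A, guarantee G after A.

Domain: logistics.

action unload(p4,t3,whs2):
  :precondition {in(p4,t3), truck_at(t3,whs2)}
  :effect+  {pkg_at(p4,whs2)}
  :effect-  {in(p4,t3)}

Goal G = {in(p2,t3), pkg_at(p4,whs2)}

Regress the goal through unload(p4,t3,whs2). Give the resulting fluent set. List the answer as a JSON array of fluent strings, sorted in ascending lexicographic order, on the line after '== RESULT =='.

Regress:
  G ∩ del = {}  (empty — regression defined)
  G \ add = {in(p2,t3), pkg_at(p4,whs2)} \ {pkg_at(p4,whs2)} = {in(p2,t3)}
  ∪ pre   = {in(p2,t3)} ∪ {in(p4,t3), truck_at(t3,whs2)}
          = {in(p2,t3), in(p4,t3), truck_at(t3,whs2)}

== RESULT ==
["in(p2,t3)", "in(p4,t3)", "truck_at(t3,whs2)"]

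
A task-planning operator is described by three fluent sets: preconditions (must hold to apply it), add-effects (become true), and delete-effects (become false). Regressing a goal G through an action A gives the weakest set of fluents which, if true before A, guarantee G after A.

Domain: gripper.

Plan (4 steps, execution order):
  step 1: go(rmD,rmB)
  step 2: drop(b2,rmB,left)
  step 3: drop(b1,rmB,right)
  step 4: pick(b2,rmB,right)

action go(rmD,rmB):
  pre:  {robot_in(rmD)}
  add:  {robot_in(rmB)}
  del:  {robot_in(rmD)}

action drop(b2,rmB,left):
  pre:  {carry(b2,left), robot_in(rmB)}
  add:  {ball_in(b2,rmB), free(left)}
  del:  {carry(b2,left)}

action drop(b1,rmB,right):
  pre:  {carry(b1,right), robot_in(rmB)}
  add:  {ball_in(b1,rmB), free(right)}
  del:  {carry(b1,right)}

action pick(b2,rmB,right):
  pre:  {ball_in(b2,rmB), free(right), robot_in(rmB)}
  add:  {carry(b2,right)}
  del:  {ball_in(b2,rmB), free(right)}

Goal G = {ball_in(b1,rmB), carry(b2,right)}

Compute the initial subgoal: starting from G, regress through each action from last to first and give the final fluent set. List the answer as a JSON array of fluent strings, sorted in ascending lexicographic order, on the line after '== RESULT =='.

Regress step by step:
  through step 4 (pick(b2,rmB,right)): drop {carry(b2,right)}, keep {ball_in(b1,rmB)}, require {ball_in(b2,rmB), free(right), robot_in(rmB)}
    → {ball_in(b1,rmB), ball_in(b2,rmB), free(right), robot_in(rmB)}
  through step 3 (drop(b1,rmB,right)): drop {ball_in(b1,rmB), free(right)}, keep {ball_in(b2,rmB), robot_in(rmB)}, require {carry(b1,right), robot_in(rmB)}
    → {ball_in(b2,rmB), carry(b1,right), robot_in(rmB)}
  through step 2 (drop(b2,rmB,left)): drop {ball_in(b2,rmB)}, keep {carry(b1,right), robot_in(rmB)}, require {carry(b2,left), robot_in(rmB)}
    → {carry(b1,right), carry(b2,left), robot_in(rmB)}
  through step 1 (go(rmD,rmB)): drop {robot_in(rmB)}, keep {carry(b1,right), carry(b2,left)}, require {robot_in(rmD)}
    → {carry(b1,right), carry(b2,left), robot_in(rmD)}

== RESULT ==
["carry(b1,right)", "carry(b2,left)", "robot_in(rmD)"]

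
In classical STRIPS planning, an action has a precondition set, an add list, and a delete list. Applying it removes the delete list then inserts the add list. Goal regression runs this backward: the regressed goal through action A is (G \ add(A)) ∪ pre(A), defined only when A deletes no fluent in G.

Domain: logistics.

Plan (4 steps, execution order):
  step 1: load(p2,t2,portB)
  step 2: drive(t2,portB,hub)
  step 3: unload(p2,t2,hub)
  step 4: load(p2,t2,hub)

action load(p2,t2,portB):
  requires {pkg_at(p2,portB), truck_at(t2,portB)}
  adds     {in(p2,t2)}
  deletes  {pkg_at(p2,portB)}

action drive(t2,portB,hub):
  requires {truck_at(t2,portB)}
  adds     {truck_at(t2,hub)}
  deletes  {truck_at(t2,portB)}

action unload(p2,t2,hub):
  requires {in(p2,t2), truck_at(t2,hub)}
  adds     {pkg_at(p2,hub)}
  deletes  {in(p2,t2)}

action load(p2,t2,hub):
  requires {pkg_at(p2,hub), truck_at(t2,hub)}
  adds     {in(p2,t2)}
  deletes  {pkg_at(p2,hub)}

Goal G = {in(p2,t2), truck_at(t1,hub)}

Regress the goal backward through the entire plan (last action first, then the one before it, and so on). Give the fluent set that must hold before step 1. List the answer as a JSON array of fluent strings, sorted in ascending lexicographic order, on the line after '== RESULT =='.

Regress step by step:
  through step 4 (load(p2,t2,hub)): drop {in(p2,t2)}, keep {truck_at(t1,hub)}, require {pkg_at(p2,hub), truck_at(t2,hub)}
    → {pkg_at(p2,hub), truck_at(t1,hub), truck_at(t2,hub)}
  through step 3 (unload(p2,t2,hub)): drop {pkg_at(p2,hub)}, keep {truck_at(t1,hub), truck_at(t2,hub)}, require {in(p2,t2), truck_at(t2,hub)}
    → {in(p2,t2), truck_at(t1,hub), truck_at(t2,hub)}
  through step 2 (drive(t2,portB,hub)): drop {truck_at(t2,hub)}, keep {in(p2,t2), truck_at(t1,hub)}, require {truck_at(t2,portB)}
    → {in(p2,t2), truck_at(t1,hub), truck_at(t2,portB)}
  through step 1 (load(p2,t2,portB)): drop {in(p2,t2)}, keep {truck_at(t1,hub), truck_at(t2,portB)}, require {pkg_at(p2,portB), truck_at(t2,portB)}
    → {pkg_at(p2,portB), truck_at(t1,hub), truck_at(t2,portB)}

== RESULT ==
["pkg_at(p2,portB)", "truck_at(t1,hub)", "truck_at(t2,portB)"]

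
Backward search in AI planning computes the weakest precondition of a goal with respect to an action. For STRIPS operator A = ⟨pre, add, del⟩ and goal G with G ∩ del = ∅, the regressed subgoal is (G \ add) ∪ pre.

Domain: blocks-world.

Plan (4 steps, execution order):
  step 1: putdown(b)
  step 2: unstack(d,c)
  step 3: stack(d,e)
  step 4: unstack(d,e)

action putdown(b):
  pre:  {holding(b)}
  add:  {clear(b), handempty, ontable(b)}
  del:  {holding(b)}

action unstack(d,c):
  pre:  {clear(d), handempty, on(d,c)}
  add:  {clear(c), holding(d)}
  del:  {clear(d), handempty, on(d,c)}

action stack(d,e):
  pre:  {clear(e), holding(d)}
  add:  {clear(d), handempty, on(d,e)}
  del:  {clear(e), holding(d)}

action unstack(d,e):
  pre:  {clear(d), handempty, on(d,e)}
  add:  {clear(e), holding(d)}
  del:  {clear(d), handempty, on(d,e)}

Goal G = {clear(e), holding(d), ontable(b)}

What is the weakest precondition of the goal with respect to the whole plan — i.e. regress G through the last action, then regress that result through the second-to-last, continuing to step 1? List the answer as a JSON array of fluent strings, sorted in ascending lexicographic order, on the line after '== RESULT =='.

Work backward from the goal:
  through step 4 (unstack(d,e)): drop {clear(e), holding(d)}, keep {ontable(b)}, require {clear(d), handempty, on(d,e)}
    → {clear(d), handempty, on(d,e), ontable(b)}
  through step 3 (stack(d,e)): drop {clear(d), handempty, on(d,e)}, keep {ontable(b)}, require {clear(e), holding(d)}
    → {clear(e), holding(d), ontable(b)}
  through step 2 (unstack(d,c)): drop {holding(d)}, keep {clear(e), ontable(b)}, require {clear(d), handempty, on(d,c)}
    → {clear(d), clear(e), handempty, on(d,c), ontable(b)}
  through step 1 (putdown(b)): drop {handempty, ontable(b)}, keep {clear(d), clear(e), on(d,c)}, require {holding(b)}
    → {clear(d), clear(e), holding(b), on(d,c)}

== RESULT ==
["clear(d)", "clear(e)", "holding(b)", "on(d,c)"]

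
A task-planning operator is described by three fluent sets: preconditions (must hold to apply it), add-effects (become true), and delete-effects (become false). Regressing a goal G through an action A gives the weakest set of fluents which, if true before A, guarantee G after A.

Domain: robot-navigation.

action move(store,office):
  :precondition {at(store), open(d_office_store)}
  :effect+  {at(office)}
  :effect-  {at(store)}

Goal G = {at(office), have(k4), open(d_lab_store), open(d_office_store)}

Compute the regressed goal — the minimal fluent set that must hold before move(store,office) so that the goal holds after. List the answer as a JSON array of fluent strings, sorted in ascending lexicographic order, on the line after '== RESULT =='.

Regress:
  G ∩ del = {}  (empty — regression defined)
  G \ add = {at(office), have(k4), open(d_lab_store), open(d_office_store)} \ {at(office)} = {have(k4), open(d_lab_store), open(d_office_store)}
  ∪ pre   = {have(k4), open(d_lab_store), open(d_office_store)} ∪ {at(store), open(d_office_store)}
          = {at(store), have(k4), open(d_lab_store), open(d_office_store)}

== RESULT ==
["at(store)", "have(k4)", "open(d_lab_store)", "open(d_office_store)"]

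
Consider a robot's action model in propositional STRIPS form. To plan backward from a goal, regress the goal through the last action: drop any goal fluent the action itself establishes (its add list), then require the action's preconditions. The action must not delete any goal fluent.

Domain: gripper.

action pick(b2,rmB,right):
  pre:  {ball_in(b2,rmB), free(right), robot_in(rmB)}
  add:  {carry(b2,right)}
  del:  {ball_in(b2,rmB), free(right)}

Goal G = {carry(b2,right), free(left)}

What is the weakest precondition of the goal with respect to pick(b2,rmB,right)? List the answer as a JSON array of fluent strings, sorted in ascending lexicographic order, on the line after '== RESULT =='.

Compute (G \ add) ∪ pre:
  G ∩ del = {}  (empty — regression defined)
  G \ add = {carry(b2,right), free(left)} \ {carry(b2,right)} = {free(left)}
  ∪ pre   = {free(left)} ∪ {ball_in(b2,rmB), free(right), robot_in(rmB)}
          = {ball_in(b2,rmB), free(left), free(right), robot_in(rmB)}

== RESULT ==
["ball_in(b2,rmB)", "free(left)", "free(right)", "robot_in(rmB)"]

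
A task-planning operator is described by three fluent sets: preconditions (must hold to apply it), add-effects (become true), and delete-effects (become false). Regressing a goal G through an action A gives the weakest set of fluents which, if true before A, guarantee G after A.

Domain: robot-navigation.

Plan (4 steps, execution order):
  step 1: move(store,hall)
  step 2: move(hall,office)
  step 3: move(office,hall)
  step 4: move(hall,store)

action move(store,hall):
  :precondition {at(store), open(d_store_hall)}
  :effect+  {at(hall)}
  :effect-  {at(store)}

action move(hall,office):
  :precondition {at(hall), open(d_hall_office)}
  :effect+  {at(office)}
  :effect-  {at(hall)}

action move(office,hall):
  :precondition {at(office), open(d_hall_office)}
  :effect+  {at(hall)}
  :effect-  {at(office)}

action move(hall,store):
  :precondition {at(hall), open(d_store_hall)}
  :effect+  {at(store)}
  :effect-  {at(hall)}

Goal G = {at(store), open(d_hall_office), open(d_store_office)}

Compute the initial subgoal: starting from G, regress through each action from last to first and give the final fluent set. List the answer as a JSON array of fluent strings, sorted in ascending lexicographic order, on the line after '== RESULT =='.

Regress step by step:
  through step 4 (move(hall,store)): drop {at(store)}, keep {open(d_hall_office), open(d_store_office)}, require {at(hall), open(d_store_hall)}
    → {at(hall), open(d_hall_office), open(d_store_hall), open(d_store_office)}
  through step 3 (move(office,hall)): drop {at(hall)}, keep {open(d_hall_office), open(d_store_hall), open(d_store_office)}, require {at(office), open(d_hall_office)}
    → {at(office), open(d_hall_office), open(d_store_hall), open(d_store_office)}
  through step 2 (move(hall,office)): drop {at(office)}, keep {open(d_hall_office), open(d_store_hall), open(d_store_office)}, require {at(hall), open(d_hall_office)}
    → {at(hall), open(d_hall_office), open(d_store_hall), open(d_store_office)}
  through step 1 (move(store,hall)): drop {at(hall)}, keep {open(d_hall_office), open(d_store_hall), open(d_store_office)}, require {at(store), open(d_store_hall)}
    → {at(store), open(d_hall_office), open(d_store_hall), open(d_store_office)}

== RESULT ==
["at(store)", "open(d_hall_office)", "open(d_store_hall)", "open(d_store_office)"]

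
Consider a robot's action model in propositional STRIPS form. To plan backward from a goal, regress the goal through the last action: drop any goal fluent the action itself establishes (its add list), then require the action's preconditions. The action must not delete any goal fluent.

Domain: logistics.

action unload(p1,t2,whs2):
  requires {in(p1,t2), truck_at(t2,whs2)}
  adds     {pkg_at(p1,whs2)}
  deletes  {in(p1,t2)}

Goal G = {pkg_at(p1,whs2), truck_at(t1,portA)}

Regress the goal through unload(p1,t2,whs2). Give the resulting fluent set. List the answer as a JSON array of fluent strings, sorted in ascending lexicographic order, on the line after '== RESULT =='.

Regress:
  G ∩ del = {}  (empty — regression defined)
  G \ add = {pkg_at(p1,whs2), truck_at(t1,portA)} \ {pkg_at(p1,whs2)} = {truck_at(t1,portA)}
  ∪ pre   = {truck_at(t1,portA)} ∪ {in(p1,t2), truck_at(t2,whs2)}
          = {in(p1,t2), truck_at(t1,portA), truck_at(t2,whs2)}

== RESULT ==
["in(p1,t2)", "truck_at(t1,portA)", "truck_at(t2,whs2)"]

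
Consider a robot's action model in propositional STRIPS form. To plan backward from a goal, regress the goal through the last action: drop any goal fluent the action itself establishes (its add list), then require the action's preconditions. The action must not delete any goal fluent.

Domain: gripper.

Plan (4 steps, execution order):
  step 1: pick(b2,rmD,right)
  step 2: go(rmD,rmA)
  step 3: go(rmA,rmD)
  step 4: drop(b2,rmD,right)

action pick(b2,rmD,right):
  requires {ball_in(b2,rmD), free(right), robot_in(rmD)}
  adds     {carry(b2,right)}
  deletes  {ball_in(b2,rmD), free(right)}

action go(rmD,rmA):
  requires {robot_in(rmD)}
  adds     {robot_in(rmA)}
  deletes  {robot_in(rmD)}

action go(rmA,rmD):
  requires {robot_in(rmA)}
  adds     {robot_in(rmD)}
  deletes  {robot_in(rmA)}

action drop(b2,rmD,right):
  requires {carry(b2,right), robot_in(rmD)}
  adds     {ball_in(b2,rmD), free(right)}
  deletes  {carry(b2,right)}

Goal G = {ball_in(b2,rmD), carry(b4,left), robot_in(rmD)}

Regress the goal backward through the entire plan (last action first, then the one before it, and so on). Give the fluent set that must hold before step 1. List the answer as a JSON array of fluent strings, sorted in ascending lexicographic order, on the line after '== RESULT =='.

Work backward from the goal:
  through step 4 (drop(b2,rmD,right)): drop {ball_in(b2,rmD)}, keep {carry(b4,left), robot_in(rmD)}, require {carry(b2,right), robot_in(rmD)}
    → {carry(b2,right), carry(b4,left), robot_in(rmD)}
  through step 3 (go(rmA,rmD)): drop {robot_in(rmD)}, keep {carry(b2,right), carry(b4,left)}, require {robot_in(rmA)}
    → {carry(b2,right), carry(b4,left), robot_in(rmA)}
  through step 2 (go(rmD,rmA)): drop {robot_in(rmA)}, keep {carry(b2,right), carry(b4,left)}, require {robot_in(rmD)}
    → {carry(b2,right), carry(b4,left), robot_in(rmD)}
  through step 1 (pick(b2,rmD,right)): drop {carry(b2,right)}, keep {carry(b4,left), robot_in(rmD)}, require {ball_in(b2,rmD), free(right), robot_in(rmD)}
    → {ball_in(b2,rmD), carry(b4,left), free(right), robot_in(rmD)}

== RESULT ==
["ball_in(b2,rmD)", "carry(b4,left)", "free(right)", "robot_in(rmD)"]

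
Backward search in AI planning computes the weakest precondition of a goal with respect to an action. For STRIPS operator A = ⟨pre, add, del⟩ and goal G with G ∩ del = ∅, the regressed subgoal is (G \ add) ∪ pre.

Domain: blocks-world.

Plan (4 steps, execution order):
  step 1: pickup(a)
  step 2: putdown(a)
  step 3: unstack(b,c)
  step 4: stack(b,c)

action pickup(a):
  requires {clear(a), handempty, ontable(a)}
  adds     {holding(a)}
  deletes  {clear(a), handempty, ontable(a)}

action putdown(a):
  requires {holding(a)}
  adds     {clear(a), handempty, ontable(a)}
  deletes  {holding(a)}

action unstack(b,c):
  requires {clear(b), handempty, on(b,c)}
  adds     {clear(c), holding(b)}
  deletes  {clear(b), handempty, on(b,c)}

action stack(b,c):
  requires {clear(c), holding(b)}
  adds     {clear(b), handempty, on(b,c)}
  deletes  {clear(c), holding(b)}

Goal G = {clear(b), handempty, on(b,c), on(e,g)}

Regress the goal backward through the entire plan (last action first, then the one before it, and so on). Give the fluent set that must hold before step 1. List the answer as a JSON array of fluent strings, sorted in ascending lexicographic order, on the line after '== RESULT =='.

Regress step by step:
  through step 4 (stack(b,c)): drop {clear(b), handempty, on(b,c)}, keep {on(e,g)}, require {clear(c), holding(b)}
    → {clear(c), holding(b), on(e,g)}
  through step 3 (unstack(b,c)): drop {clear(c), holding(b)}, keep {on(e,g)}, require {clear(b), handempty, on(b,c)}
    → {clear(b), handempty, on(b,c), on(e,g)}
  through step 2 (putdown(a)): drop {handempty}, keep {clear(b), on(b,c), on(e,g)}, require {holding(a)}
    → {clear(b), holding(a), on(b,c), on(e,g)}
  through step 1 (pickup(a)): drop {holding(a)}, keep {clear(b), on(b,c), on(e,g)}, require {clear(a), handempty, ontable(a)}
    → {clear(a), clear(b), handempty, on(b,c), on(e,g), ontable(a)}

== RESULT ==
["clear(a)", "clear(b)", "handempty", "on(b,c)", "on(e,g)", "ontable(a)"]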